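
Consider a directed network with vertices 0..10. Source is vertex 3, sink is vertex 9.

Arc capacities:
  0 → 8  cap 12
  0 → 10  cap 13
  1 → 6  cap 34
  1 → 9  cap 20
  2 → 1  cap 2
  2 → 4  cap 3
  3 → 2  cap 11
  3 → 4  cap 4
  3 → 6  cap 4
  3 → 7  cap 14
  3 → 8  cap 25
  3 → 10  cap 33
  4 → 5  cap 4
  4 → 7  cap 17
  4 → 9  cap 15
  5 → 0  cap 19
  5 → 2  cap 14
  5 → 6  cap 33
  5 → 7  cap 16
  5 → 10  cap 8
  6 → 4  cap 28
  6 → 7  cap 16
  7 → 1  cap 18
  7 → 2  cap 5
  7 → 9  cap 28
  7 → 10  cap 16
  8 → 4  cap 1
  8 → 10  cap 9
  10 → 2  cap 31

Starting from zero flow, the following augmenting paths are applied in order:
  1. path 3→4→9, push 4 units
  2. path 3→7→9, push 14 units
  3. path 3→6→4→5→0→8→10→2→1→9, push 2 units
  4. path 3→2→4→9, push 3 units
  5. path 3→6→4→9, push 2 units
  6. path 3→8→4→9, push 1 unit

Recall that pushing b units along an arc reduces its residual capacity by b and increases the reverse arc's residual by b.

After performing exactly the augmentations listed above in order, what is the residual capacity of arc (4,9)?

Residual capacity of (4,9): 5

after path 1 (3→4→9, push 4): res(4,9)=11
after path 2 (3→7→9, push 14): res(4,9)=11
after path 3 (3→6→4→5→0→8→10→2→1→9, push 2): res(4,9)=11
after path 4 (3→2→4→9, push 3): res(4,9)=8
after path 5 (3→6→4→9, push 2): res(4,9)=6
after path 6 (3→8→4→9, push 1): res(4,9)=5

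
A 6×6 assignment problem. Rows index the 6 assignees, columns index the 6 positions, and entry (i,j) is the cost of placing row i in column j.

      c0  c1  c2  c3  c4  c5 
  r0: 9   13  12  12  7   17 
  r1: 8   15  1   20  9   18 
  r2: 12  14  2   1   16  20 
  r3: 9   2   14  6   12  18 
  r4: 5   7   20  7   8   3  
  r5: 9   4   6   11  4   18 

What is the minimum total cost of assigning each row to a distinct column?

Minimum assignment cost: 20

optimal assignment: row0→col0 (cost 9), row1→col2 (cost 1), row2→col3 (cost 1), row3→col1 (cost 2), row4→col5 (cost 3), row5→col4 (cost 4)
total = 9 + 1 + 1 + 2 + 3 + 4 = 20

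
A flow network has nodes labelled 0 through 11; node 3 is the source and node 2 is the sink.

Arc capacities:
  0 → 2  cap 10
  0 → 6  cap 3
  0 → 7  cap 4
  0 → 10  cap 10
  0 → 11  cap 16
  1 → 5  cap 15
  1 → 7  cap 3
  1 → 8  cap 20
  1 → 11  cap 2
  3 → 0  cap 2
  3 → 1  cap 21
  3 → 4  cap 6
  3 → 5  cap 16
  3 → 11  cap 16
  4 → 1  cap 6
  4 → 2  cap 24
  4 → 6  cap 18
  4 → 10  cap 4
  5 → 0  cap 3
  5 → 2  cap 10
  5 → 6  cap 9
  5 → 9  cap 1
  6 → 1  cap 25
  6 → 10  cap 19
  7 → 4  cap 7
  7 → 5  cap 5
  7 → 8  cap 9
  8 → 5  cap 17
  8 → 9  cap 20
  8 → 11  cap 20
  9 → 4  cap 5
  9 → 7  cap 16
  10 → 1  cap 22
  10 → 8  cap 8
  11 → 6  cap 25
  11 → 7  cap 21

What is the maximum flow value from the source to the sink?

augment #1: 3→0→2 bottleneck 2, total now 2
augment #2: 3→4→2 bottleneck 6, total now 8
augment #3: 3→5→2 bottleneck 10, total now 18
augment #4: 3→5→0→2 bottleneck 3, total now 21
augment #5: 3→1→7→4→2 bottleneck 3, total now 24
augment #6: 3→5→9→4→2 bottleneck 1, total now 25
augment #7: 3→11→7→4→2 bottleneck 4, total now 29
augment #8: 3→1→8→9→4→2 bottleneck 4, total now 33

Maximum flow value: 33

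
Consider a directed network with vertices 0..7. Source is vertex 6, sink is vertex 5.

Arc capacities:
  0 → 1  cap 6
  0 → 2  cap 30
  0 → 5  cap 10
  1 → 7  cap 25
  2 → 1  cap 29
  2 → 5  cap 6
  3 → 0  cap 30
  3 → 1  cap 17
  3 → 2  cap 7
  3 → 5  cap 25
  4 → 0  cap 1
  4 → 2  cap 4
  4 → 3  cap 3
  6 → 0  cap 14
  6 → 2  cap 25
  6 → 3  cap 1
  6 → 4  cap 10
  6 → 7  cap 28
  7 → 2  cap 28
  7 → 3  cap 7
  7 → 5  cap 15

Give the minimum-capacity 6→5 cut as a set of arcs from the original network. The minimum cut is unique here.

Min-cut arcs: {(0,5), (2,5), (4,3), (6,3), (7,3), (7,5)} (total capacity 42)

augment #1: 6→0→5 push 10
augment #2: 6→2→5 push 6
augment #3: 6→3→5 push 1
augment #4: 6→7→5 push 15
augment #5: 6→4→3→5 push 3
augment #6: 6→7→3→5 push 7
max flow = 42; residual-reachable set from 6 gives S-side
cut edges (S→T): {(0,5), (2,5), (4,3), (6,3), (7,3), (7,5)} total cap 42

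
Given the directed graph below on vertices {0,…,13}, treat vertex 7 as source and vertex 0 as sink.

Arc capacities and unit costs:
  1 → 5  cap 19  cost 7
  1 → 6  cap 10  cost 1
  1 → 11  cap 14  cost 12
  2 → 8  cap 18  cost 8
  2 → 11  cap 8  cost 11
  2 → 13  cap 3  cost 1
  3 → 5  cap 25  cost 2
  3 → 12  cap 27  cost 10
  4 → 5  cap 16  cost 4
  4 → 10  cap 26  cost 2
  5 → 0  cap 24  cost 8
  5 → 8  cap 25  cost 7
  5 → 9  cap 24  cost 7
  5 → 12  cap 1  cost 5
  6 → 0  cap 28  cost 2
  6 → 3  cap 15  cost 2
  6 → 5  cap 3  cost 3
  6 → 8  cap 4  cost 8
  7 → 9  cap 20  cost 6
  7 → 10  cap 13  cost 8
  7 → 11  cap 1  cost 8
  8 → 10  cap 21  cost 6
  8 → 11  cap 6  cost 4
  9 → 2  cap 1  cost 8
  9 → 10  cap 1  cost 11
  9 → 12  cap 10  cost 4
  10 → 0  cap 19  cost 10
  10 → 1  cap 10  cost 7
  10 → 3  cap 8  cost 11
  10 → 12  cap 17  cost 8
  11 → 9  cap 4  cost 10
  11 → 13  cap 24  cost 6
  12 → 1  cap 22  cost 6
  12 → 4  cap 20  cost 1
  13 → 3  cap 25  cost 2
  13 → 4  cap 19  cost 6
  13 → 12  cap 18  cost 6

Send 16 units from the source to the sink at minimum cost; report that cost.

shortest-cost path #1: 7→10→0 push 13 @ unit cost 18 (adds 234)
shortest-cost path #2: 7→9→12→1→6→0 push 3 @ unit cost 19 (adds 57)
total cost = 291

Minimum cost for 16 units: 291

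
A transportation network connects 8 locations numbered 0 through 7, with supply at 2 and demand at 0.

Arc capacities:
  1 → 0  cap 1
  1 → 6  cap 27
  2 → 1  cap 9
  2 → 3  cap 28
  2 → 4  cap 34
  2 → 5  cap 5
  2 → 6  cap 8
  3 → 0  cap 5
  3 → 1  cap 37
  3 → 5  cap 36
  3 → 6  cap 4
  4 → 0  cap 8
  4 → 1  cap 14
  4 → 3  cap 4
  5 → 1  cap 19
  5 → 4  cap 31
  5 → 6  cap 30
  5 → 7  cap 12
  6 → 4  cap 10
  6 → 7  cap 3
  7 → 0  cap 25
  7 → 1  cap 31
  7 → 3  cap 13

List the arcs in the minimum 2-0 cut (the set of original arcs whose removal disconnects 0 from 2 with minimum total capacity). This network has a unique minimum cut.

Min-cut arcs: {(1,0), (3,0), (4,0), (5,7), (6,7)} (total capacity 29)

augment #1: 2→1→0 push 1
augment #2: 2→3→0 push 5
augment #3: 2→4→0 push 8
augment #4: 2→5→7→0 push 5
augment #5: 2→6→7→0 push 3
augment #6: 2→3→5→7→0 push 7
max flow = 29; residual-reachable set from 2 gives S-side
cut edges (S→T): {(1,0), (3,0), (4,0), (5,7), (6,7)} total cap 29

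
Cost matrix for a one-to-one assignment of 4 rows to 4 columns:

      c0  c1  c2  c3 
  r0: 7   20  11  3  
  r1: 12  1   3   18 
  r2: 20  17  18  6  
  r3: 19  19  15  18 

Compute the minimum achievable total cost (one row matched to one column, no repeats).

optimal assignment: row0→col0 (cost 7), row1→col1 (cost 1), row2→col3 (cost 6), row3→col2 (cost 15)
total = 7 + 1 + 6 + 15 = 29

Minimum assignment cost: 29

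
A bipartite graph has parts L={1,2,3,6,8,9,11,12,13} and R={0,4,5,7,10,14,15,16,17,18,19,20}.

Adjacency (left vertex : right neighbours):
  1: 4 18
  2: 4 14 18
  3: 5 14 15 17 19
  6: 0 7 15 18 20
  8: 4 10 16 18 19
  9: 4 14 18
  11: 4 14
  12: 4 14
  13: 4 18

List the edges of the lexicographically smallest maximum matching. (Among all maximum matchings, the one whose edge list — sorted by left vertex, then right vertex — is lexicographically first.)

Lex-smallest maximum matching: {(1,4), (2,14), (3,5), (6,0), (8,10), (9,18)}

|M| = 6 (so the lex-smallest maximum matching has 6 edges)
process left vertices in ascending order; for each, take the smallest-labelled available neighbour that still permits 6 edges overall, or leave it unmatched if none does
lex-smallest matching: {1-4, 2-14, 3-5, 6-0, 8-10, 9-18}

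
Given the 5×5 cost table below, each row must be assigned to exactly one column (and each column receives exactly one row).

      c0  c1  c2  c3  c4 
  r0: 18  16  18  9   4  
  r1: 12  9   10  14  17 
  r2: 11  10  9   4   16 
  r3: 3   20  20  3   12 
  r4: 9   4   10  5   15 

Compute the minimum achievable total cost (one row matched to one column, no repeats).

Minimum assignment cost: 25

optimal assignment: row0→col4 (cost 4), row1→col2 (cost 10), row2→col3 (cost 4), row3→col0 (cost 3), row4→col1 (cost 4)
total = 4 + 10 + 4 + 3 + 4 = 25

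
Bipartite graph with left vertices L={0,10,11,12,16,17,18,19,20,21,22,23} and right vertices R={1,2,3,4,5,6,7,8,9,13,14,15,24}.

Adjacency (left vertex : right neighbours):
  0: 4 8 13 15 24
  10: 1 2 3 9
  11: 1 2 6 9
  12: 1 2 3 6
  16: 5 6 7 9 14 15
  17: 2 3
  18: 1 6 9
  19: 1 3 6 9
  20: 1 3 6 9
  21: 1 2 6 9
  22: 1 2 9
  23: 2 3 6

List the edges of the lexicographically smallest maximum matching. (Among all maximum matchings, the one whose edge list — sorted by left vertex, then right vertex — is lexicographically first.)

Lex-smallest maximum matching: {(0,4), (10,1), (11,2), (12,3), (16,5), (18,6), (19,9)}

|M| = 7 (so the lex-smallest maximum matching has 7 edges)
process left vertices in ascending order; for each, take the smallest-labelled available neighbour that still permits 7 edges overall, or leave it unmatched if none does
lex-smallest matching: {0-4, 10-1, 11-2, 12-3, 16-5, 18-6, 19-9}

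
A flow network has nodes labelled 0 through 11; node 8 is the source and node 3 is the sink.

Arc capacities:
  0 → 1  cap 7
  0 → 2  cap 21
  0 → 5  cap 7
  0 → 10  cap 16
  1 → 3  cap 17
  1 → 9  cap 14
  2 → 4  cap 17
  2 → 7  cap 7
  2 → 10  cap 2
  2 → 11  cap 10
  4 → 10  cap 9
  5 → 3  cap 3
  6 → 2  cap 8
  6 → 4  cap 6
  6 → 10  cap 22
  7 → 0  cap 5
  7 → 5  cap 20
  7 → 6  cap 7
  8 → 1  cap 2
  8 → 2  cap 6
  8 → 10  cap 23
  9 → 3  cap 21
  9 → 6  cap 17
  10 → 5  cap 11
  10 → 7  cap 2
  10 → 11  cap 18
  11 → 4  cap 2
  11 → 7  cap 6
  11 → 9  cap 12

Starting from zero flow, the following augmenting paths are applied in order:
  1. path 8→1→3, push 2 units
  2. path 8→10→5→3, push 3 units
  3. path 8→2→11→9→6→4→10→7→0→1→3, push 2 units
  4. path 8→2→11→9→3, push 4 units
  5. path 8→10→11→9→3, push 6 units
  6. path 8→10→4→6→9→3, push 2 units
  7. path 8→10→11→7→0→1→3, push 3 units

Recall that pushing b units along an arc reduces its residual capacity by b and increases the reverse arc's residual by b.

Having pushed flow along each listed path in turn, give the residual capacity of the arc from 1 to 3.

Residual capacity of (1,3): 10

after path 1 (8→1→3, push 2): res(1,3)=15
after path 2 (8→10→5→3, push 3): res(1,3)=15
after path 3 (8→2→11→9→6→4→10→7→0→1→3, push 2): res(1,3)=13
after path 4 (8→2→11→9→3, push 4): res(1,3)=13
after path 5 (8→10→11→9→3, push 6): res(1,3)=13
after path 6 (8→10→4→6→9→3, push 2): res(1,3)=13
after path 7 (8→10→11→7→0→1→3, push 3): res(1,3)=10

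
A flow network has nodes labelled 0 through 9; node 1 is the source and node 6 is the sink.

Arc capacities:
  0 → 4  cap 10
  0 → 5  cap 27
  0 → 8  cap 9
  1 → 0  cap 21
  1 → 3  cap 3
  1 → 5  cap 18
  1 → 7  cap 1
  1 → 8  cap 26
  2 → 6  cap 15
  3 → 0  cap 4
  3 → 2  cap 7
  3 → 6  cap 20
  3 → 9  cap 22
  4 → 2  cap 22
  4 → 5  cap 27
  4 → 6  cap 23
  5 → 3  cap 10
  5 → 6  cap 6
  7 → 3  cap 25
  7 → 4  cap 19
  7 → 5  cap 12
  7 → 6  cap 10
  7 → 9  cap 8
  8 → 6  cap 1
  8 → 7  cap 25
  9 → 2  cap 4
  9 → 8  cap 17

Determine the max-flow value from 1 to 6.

Maximum flow value: 56

augment #1: 1→3→6 bottleneck 3, total now 3
augment #2: 1→5→6 bottleneck 6, total now 9
augment #3: 1→7→6 bottleneck 1, total now 10
augment #4: 1→8→6 bottleneck 1, total now 11
augment #5: 1→0→4→6 bottleneck 10, total now 21
augment #6: 1→5→3→6 bottleneck 10, total now 31
augment #7: 1→8→7→6 bottleneck 9, total now 40
augment #8: 1→8→7→3→6 bottleneck 7, total now 47
augment #9: 1→8→7→4→6 bottleneck 9, total now 56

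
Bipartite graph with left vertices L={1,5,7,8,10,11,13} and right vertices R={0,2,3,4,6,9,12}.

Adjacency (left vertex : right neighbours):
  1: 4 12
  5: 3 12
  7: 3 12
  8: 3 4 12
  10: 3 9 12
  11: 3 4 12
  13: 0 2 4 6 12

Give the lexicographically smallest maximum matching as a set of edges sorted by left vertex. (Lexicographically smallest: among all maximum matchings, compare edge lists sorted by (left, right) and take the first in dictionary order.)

|M| = 5 (so the lex-smallest maximum matching has 5 edges)
process left vertices in ascending order; for each, take the smallest-labelled available neighbour that still permits 5 edges overall, or leave it unmatched if none does
lex-smallest matching: {1-4, 5-3, 7-12, 10-9, 13-0}

Lex-smallest maximum matching: {(1,4), (5,3), (7,12), (10,9), (13,0)}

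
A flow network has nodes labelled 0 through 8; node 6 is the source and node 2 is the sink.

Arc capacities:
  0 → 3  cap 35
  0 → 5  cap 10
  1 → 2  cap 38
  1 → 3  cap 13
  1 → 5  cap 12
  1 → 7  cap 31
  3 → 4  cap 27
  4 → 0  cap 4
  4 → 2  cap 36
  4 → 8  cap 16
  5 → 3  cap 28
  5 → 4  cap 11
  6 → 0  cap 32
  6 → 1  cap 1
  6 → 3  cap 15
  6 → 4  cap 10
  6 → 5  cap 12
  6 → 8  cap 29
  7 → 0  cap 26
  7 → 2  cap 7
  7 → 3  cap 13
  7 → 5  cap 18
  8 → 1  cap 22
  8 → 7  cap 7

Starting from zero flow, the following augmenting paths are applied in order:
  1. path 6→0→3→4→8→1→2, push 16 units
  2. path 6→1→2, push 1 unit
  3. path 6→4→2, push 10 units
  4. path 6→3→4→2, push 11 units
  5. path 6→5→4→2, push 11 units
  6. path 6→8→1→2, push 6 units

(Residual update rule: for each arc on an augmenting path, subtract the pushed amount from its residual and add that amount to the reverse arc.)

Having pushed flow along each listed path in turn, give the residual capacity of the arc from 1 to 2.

Residual capacity of (1,2): 15

after path 1 (6→0→3→4→8→1→2, push 16): res(1,2)=22
after path 2 (6→1→2, push 1): res(1,2)=21
after path 3 (6→4→2, push 10): res(1,2)=21
after path 4 (6→3→4→2, push 11): res(1,2)=21
after path 5 (6→5→4→2, push 11): res(1,2)=21
after path 6 (6→8→1→2, push 6): res(1,2)=15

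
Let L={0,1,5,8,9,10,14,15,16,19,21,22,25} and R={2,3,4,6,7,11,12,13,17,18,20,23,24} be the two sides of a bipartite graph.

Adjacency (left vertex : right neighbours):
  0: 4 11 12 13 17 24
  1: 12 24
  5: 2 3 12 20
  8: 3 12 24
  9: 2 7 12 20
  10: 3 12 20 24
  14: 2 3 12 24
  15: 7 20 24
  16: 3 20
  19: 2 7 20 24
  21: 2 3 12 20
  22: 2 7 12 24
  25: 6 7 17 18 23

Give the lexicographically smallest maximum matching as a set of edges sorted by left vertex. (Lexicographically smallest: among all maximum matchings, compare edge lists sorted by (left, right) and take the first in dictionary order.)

|M| = 8 (so the lex-smallest maximum matching has 8 edges)
process left vertices in ascending order; for each, take the smallest-labelled available neighbour that still permits 8 edges overall, or leave it unmatched if none does
lex-smallest matching: {0-4, 1-12, 5-2, 8-3, 9-7, 10-20, 14-24, 25-6}

Lex-smallest maximum matching: {(0,4), (1,12), (5,2), (8,3), (9,7), (10,20), (14,24), (25,6)}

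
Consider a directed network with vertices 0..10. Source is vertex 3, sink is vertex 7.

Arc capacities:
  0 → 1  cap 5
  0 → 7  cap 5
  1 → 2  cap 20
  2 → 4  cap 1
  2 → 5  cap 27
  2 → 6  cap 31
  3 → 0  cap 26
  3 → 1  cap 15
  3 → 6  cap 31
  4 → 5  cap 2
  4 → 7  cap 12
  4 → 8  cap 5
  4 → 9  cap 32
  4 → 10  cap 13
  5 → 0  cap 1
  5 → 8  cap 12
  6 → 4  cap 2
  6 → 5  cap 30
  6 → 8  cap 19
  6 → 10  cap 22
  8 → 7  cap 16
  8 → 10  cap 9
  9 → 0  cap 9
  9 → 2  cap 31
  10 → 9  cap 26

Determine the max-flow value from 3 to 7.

augment #1: 3→0→7 bottleneck 5, total now 5
augment #2: 3→6→4→7 bottleneck 2, total now 7
augment #3: 3→6→8→7 bottleneck 16, total now 23
augment #4: 3→1→2→4→7 bottleneck 1, total now 24

Maximum flow value: 24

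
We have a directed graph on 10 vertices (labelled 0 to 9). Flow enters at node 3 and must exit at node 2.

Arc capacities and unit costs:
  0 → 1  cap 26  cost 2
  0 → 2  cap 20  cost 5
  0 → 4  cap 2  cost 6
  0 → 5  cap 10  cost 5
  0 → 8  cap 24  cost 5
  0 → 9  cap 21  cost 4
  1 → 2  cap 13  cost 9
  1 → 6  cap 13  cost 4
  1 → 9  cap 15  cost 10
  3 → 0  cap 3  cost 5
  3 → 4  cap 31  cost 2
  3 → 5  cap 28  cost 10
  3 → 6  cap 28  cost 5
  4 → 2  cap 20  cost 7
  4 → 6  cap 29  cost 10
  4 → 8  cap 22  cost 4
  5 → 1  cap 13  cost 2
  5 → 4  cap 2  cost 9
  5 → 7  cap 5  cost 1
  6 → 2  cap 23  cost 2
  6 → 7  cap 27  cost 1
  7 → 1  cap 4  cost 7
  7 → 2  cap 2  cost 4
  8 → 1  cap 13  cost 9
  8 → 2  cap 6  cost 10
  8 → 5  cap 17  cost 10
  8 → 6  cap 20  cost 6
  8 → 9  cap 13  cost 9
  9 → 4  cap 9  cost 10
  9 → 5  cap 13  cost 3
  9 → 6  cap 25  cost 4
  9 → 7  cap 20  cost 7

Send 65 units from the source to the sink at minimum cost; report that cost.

Minimum cost for 65 units: 718

shortest-cost path #1: 3→6→2 push 23 @ unit cost 7 (adds 161)
shortest-cost path #2: 3→4→2 push 20 @ unit cost 9 (adds 180)
shortest-cost path #3: 3→6→7→2 push 2 @ unit cost 10 (adds 20)
shortest-cost path #4: 3→0→2 push 3 @ unit cost 10 (adds 30)
shortest-cost path #5: 3→4→8→2 push 6 @ unit cost 16 (adds 96)
shortest-cost path #6: 3→5→1→2 push 11 @ unit cost 21 (adds 231)
total cost = 718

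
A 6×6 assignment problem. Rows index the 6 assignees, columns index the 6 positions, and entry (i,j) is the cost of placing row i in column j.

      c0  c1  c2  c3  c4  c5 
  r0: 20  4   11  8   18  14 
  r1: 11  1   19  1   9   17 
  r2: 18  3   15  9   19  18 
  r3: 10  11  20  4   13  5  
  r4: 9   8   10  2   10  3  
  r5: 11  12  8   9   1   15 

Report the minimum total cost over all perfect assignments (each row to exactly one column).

optimal assignment: row0→col2 (cost 11), row1→col3 (cost 1), row2→col1 (cost 3), row3→col0 (cost 10), row4→col5 (cost 3), row5→col4 (cost 1)
total = 11 + 1 + 3 + 10 + 3 + 1 = 29

Minimum assignment cost: 29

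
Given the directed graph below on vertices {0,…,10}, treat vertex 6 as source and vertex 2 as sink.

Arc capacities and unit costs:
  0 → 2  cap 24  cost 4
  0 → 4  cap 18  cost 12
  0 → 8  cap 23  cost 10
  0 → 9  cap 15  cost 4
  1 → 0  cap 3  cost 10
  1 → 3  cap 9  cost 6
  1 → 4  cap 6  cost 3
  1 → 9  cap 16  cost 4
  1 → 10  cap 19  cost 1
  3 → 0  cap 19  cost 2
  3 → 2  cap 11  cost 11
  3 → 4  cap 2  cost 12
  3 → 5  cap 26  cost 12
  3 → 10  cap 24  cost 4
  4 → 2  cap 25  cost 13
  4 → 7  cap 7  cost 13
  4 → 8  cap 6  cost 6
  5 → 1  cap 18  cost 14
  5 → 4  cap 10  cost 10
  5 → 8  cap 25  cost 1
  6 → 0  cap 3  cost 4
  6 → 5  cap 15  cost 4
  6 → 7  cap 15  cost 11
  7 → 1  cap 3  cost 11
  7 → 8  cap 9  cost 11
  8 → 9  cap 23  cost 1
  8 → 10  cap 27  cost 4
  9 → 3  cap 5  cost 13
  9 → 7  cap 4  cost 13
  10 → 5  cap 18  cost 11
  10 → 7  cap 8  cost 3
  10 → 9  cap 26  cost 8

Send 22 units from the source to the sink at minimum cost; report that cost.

Minimum cost for 22 units: 568

shortest-cost path #1: 6→0→2 push 3 @ unit cost 8 (adds 24)
shortest-cost path #2: 6→5→8→9→3→0→2 push 5 @ unit cost 25 (adds 125)
shortest-cost path #3: 6→5→4→2 push 10 @ unit cost 27 (adds 270)
shortest-cost path #4: 6→7→1→3→0→2 push 3 @ unit cost 34 (adds 102)
shortest-cost path #5: 6→7→8→5→1→3→0→2 push 1 @ unit cost 47 (adds 47)
total cost = 568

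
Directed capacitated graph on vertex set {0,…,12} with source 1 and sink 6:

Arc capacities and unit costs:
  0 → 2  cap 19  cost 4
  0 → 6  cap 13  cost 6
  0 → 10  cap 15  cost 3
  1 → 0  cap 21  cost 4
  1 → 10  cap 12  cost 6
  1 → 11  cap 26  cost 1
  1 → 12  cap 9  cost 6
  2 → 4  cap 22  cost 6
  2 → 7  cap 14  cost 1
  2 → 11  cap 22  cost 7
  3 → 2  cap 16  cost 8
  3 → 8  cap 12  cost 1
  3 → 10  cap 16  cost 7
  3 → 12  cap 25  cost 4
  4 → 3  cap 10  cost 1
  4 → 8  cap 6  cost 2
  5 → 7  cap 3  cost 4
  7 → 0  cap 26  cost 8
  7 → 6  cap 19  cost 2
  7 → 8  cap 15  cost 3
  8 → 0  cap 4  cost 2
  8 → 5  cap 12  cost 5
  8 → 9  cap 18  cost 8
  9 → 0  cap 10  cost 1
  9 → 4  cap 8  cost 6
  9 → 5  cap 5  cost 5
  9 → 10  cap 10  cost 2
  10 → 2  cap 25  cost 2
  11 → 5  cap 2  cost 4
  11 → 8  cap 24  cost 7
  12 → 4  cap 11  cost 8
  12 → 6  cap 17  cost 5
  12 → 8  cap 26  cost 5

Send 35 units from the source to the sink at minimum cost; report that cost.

shortest-cost path #1: 1→0→6 push 13 @ unit cost 10 (adds 130)
shortest-cost path #2: 1→12→6 push 9 @ unit cost 11 (adds 99)
shortest-cost path #3: 1→10→2→7→6 push 12 @ unit cost 11 (adds 132)
shortest-cost path #4: 1→0→2→7→6 push 1 @ unit cost 11 (adds 11)
total cost = 372

Minimum cost for 35 units: 372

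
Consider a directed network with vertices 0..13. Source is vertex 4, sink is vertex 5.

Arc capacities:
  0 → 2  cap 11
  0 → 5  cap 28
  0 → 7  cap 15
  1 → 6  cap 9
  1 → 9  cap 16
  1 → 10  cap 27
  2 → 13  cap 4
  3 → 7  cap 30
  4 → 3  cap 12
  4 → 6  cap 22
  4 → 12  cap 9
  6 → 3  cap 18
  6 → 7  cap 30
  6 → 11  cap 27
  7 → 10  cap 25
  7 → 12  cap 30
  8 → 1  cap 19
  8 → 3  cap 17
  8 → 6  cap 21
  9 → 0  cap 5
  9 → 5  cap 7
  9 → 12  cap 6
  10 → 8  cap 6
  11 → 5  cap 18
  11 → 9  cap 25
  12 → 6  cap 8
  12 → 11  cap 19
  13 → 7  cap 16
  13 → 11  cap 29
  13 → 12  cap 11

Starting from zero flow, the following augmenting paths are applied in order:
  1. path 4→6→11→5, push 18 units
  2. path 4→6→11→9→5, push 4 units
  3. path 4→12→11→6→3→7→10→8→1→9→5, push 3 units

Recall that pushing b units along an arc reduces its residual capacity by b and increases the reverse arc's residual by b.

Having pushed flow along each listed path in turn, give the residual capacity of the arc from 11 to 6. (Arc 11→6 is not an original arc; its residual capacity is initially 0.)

Residual capacity of (11,6): 19

after path 1 (4→6→11→5, push 18): res(11,6)=18
after path 2 (4→6→11→9→5, push 4): res(11,6)=22
after path 3 (4→12→11→6→3→7→10→8→1→9→5, push 3): res(11,6)=19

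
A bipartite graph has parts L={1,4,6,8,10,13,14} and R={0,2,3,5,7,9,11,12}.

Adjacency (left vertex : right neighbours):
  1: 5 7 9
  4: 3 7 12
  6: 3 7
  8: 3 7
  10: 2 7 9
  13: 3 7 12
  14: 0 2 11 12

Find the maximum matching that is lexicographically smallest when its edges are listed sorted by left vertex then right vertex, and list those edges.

|M| = 6 (so the lex-smallest maximum matching has 6 edges)
process left vertices in ascending order; for each, take the smallest-labelled available neighbour that still permits 6 edges overall, or leave it unmatched if none does
lex-smallest matching: {1-5, 4-3, 6-7, 10-2, 13-12, 14-0}

Lex-smallest maximum matching: {(1,5), (4,3), (6,7), (10,2), (13,12), (14,0)}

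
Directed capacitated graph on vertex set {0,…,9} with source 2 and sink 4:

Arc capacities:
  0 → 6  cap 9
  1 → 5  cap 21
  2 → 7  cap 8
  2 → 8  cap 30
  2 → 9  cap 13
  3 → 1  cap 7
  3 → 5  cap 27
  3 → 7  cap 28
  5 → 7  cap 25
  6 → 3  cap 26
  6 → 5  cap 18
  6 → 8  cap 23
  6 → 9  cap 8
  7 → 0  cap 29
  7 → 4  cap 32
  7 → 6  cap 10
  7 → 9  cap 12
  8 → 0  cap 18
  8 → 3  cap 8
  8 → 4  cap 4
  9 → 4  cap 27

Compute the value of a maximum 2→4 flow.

augment #1: 2→7→4 bottleneck 8, total now 8
augment #2: 2→8→4 bottleneck 4, total now 12
augment #3: 2→9→4 bottleneck 13, total now 25
augment #4: 2→8→3→7→4 bottleneck 8, total now 33
augment #5: 2→8→0→6→9→4 bottleneck 8, total now 41
augment #6: 2→8→0→6→3→7→4 bottleneck 1, total now 42

Maximum flow value: 42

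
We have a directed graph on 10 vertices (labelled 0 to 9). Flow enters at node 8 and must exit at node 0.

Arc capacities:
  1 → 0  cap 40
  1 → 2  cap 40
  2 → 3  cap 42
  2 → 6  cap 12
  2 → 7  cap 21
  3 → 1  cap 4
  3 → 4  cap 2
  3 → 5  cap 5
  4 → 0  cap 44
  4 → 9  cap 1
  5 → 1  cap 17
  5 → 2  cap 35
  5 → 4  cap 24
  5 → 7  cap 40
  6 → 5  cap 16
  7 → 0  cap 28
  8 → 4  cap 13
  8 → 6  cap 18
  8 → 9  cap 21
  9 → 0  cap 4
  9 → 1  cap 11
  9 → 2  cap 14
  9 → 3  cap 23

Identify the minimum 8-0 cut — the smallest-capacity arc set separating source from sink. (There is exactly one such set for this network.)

Min-cut arcs: {(6,5), (8,4), (8,9)} (total capacity 50)

augment #1: 8→4→0 push 13
augment #2: 8→9→0 push 4
augment #3: 8→9→1→0 push 11
augment #4: 8→6→5→1→0 push 16
augment #5: 8→9→2→7→0 push 6
max flow = 50; residual-reachable set from 8 gives S-side
cut edges (S→T): {(6,5), (8,4), (8,9)} total cap 50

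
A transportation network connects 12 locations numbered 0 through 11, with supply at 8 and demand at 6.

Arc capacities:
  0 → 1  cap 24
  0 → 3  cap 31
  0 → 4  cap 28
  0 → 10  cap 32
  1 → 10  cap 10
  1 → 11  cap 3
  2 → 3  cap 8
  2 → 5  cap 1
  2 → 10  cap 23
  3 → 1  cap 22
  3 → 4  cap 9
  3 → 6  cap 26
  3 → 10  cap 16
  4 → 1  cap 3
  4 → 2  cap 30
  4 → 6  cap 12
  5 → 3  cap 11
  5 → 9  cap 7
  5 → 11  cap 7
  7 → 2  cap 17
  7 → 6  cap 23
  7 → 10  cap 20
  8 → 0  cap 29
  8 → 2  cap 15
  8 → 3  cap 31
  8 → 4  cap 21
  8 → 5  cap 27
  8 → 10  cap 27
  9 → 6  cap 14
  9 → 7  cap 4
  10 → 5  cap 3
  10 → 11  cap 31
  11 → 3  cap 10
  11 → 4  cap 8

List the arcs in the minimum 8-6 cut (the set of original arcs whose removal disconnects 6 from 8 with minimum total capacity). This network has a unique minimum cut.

Min-cut arcs: {(3,6), (4,6), (5,9)} (total capacity 45)

augment #1: 8→3→6 push 26
augment #2: 8→4→6 push 12
augment #3: 8→5→9→6 push 7
max flow = 45; residual-reachable set from 8 gives S-side
cut edges (S→T): {(3,6), (4,6), (5,9)} total cap 45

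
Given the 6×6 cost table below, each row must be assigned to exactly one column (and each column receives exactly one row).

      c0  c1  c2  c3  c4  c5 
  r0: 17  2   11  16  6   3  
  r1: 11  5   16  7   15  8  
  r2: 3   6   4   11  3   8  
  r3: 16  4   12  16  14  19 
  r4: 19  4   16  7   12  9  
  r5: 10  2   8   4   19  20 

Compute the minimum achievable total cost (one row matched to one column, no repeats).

one of 2 optimal assignments: row0→col4 (cost 6), row1→col5 (cost 8), row2→col0 (cost 3), row3→col1 (cost 4), row4→col3 (cost 7), row5→col2 (cost 8)
total = 6 + 8 + 3 + 4 + 7 + 8 = 36

Minimum assignment cost: 36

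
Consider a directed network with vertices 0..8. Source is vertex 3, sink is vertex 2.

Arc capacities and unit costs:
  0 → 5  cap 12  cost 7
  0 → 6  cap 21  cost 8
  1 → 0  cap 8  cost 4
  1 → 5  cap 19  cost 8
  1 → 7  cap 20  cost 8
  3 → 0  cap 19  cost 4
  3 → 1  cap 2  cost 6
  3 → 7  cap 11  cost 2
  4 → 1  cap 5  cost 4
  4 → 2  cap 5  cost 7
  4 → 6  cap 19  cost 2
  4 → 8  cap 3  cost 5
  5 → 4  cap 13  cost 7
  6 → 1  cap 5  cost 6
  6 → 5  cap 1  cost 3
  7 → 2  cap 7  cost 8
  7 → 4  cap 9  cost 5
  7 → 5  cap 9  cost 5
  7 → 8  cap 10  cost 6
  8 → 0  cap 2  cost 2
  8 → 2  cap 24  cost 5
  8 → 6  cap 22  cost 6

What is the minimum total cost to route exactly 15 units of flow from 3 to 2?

Minimum cost for 15 units: 222

shortest-cost path #1: 3→7→2 push 7 @ unit cost 10 (adds 70)
shortest-cost path #2: 3→7→8→2 push 4 @ unit cost 13 (adds 52)
shortest-cost path #3: 3→1→7→8→2 push 2 @ unit cost 25 (adds 50)
shortest-cost path #4: 3→0→5→4→2 push 2 @ unit cost 25 (adds 50)
total cost = 222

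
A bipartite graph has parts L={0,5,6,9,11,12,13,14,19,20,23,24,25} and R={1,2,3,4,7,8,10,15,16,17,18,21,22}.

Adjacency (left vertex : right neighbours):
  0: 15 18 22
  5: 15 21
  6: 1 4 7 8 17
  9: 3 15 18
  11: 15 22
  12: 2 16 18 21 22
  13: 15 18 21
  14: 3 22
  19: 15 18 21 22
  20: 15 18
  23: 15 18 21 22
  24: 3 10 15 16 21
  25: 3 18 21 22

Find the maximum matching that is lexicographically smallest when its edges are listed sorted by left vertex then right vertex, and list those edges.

|M| = 8 (so the lex-smallest maximum matching has 8 edges)
process left vertices in ascending order; for each, take the smallest-labelled available neighbour that still permits 8 edges overall, or leave it unmatched if none does
lex-smallest matching: {0-15, 5-21, 6-1, 9-3, 11-22, 12-2, 13-18, 24-10}

Lex-smallest maximum matching: {(0,15), (5,21), (6,1), (9,3), (11,22), (12,2), (13,18), (24,10)}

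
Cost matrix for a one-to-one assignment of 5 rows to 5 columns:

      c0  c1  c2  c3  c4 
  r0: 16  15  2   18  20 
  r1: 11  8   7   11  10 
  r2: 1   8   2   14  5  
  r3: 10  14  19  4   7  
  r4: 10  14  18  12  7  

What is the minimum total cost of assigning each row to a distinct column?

optimal assignment: row0→col2 (cost 2), row1→col1 (cost 8), row2→col0 (cost 1), row3→col3 (cost 4), row4→col4 (cost 7)
total = 2 + 8 + 1 + 4 + 7 = 22

Minimum assignment cost: 22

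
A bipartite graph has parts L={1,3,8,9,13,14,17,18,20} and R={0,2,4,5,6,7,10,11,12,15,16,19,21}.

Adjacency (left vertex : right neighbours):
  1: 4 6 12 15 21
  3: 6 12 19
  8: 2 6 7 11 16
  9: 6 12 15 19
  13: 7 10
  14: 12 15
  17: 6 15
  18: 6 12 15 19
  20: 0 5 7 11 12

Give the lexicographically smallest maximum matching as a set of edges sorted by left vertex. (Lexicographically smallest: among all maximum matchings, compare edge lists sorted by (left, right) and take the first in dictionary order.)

Lex-smallest maximum matching: {(1,4), (3,6), (8,2), (9,12), (13,7), (14,15), (18,19), (20,0)}

|M| = 8 (so the lex-smallest maximum matching has 8 edges)
process left vertices in ascending order; for each, take the smallest-labelled available neighbour that still permits 8 edges overall, or leave it unmatched if none does
lex-smallest matching: {1-4, 3-6, 8-2, 9-12, 13-7, 14-15, 18-19, 20-0}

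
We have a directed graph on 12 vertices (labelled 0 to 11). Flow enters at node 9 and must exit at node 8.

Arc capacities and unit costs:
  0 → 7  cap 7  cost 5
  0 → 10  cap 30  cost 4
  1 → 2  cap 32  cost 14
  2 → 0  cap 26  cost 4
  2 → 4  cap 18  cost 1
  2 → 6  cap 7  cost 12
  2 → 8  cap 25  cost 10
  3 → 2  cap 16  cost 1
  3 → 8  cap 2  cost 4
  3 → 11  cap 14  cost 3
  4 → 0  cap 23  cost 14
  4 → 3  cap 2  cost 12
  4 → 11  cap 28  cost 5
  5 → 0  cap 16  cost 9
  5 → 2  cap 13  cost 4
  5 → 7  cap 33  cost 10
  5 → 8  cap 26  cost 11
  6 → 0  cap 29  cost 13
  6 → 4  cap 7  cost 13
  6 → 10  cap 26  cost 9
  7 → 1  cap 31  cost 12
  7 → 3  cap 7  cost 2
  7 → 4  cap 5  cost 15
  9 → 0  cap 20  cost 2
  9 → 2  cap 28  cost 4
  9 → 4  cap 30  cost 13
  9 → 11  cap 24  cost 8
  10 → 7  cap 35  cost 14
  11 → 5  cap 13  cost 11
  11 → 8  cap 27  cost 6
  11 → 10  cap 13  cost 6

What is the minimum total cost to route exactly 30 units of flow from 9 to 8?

Minimum cost for 30 units: 418

shortest-cost path #1: 9→0→7→3→8 push 2 @ unit cost 13 (adds 26)
shortest-cost path #2: 9→11→8 push 24 @ unit cost 14 (adds 336)
shortest-cost path #3: 9→2→8 push 4 @ unit cost 14 (adds 56)
total cost = 418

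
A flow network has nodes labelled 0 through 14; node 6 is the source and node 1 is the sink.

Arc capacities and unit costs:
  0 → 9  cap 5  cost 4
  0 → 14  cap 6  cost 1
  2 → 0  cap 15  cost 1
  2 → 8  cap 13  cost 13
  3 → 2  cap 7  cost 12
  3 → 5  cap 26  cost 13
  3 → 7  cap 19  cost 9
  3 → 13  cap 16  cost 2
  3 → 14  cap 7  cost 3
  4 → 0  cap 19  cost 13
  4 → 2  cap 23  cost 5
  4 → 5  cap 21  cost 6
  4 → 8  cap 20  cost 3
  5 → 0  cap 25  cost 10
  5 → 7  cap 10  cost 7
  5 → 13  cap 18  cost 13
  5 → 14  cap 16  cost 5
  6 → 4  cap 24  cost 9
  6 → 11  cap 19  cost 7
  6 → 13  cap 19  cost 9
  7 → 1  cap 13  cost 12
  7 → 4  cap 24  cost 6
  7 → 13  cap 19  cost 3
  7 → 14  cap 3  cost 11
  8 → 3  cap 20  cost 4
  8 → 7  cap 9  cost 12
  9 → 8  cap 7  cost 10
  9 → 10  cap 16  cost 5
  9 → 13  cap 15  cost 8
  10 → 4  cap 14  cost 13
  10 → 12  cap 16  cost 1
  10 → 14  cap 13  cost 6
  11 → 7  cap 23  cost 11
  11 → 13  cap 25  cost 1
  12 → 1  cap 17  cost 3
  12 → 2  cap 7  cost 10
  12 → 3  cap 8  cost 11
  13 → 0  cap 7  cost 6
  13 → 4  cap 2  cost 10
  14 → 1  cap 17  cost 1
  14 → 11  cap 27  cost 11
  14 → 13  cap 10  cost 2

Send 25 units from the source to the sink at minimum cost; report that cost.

Minimum cost for 25 units: 549

shortest-cost path #1: 6→11→13→0→14→1 push 6 @ unit cost 16 (adds 96)
shortest-cost path #2: 6→4→8→3→14→1 push 7 @ unit cost 20 (adds 140)
shortest-cost path #3: 6→4→5→14→1 push 4 @ unit cost 21 (adds 84)
shortest-cost path #4: 6→11→13→0→9→10→12→1 push 1 @ unit cost 27 (adds 27)
shortest-cost path #5: 6→4→2→0→9→10→12→1 push 4 @ unit cost 28 (adds 112)
shortest-cost path #6: 6→11→7→1 push 3 @ unit cost 30 (adds 90)
total cost = 549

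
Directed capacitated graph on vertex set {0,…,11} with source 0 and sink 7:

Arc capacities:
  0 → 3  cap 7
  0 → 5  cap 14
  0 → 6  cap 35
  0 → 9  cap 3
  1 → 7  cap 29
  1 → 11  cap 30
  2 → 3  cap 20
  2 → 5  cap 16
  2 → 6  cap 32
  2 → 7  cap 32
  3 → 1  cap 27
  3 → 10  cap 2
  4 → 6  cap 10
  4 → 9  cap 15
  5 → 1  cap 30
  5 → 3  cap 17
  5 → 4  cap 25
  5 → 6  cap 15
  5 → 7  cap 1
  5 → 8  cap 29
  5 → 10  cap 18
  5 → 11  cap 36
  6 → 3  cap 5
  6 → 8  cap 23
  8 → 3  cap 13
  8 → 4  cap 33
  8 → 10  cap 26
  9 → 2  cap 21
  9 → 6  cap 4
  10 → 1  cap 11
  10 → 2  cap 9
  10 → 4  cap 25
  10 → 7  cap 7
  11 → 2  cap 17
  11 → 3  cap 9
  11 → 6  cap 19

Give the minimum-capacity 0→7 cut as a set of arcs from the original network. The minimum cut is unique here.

augment #1: 0→5→7 push 1
augment #2: 0→3→1→7 push 7
augment #3: 0→5→1→7 push 13
augment #4: 0→9→2→7 push 3
augment #5: 0→6→3→1→7 push 5
augment #6: 0→6→8→10→7 push 7
augment #7: 0→6→8→3→1→7 push 4
augment #8: 0→6→8→10→2→7 push 9
augment #9: 0→6→8→4→9→2→7 push 3
max flow = 52; residual-reachable set from 0 gives S-side
cut edges (S→T): {(0,3), (0,5), (0,9), (6,3), (6,8)} total cap 52

Min-cut arcs: {(0,3), (0,5), (0,9), (6,3), (6,8)} (total capacity 52)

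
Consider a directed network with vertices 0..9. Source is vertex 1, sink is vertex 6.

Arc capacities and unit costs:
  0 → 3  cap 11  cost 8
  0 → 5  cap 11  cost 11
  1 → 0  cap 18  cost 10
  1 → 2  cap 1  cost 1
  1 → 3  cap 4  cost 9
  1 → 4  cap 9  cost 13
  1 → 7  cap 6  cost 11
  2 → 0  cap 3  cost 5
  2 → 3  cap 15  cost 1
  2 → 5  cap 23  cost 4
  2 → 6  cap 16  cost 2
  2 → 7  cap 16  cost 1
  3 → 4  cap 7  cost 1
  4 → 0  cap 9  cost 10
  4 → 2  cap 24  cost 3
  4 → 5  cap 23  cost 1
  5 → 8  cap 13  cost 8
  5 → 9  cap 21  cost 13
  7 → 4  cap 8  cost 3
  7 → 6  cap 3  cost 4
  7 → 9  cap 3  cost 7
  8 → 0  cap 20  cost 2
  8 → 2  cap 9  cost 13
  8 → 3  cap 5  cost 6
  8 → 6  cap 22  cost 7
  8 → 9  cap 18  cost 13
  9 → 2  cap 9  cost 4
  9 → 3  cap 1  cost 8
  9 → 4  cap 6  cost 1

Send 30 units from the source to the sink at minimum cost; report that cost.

shortest-cost path #1: 1→2→6 push 1 @ unit cost 3 (adds 3)
shortest-cost path #2: 1→7→6 push 3 @ unit cost 15 (adds 45)
shortest-cost path #3: 1→3→4→2→6 push 4 @ unit cost 15 (adds 60)
shortest-cost path #4: 1→4→2→6 push 9 @ unit cost 18 (adds 162)
shortest-cost path #5: 1→7→4→2→6 push 2 @ unit cost 19 (adds 38)
shortest-cost path #6: 1→7→4→5→8→6 push 1 @ unit cost 30 (adds 30)
shortest-cost path #7: 1→0→3→4→5→8→6 push 3 @ unit cost 35 (adds 105)
shortest-cost path #8: 1→0→5→8→6 push 7 @ unit cost 36 (adds 252)
total cost = 695

Minimum cost for 30 units: 695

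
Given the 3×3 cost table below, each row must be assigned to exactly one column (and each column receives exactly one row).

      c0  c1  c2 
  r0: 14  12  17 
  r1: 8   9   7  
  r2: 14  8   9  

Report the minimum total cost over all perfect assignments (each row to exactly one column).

one of 2 optimal assignments: row0→col0 (cost 14), row1→col2 (cost 7), row2→col1 (cost 8)
total = 14 + 7 + 8 = 29

Minimum assignment cost: 29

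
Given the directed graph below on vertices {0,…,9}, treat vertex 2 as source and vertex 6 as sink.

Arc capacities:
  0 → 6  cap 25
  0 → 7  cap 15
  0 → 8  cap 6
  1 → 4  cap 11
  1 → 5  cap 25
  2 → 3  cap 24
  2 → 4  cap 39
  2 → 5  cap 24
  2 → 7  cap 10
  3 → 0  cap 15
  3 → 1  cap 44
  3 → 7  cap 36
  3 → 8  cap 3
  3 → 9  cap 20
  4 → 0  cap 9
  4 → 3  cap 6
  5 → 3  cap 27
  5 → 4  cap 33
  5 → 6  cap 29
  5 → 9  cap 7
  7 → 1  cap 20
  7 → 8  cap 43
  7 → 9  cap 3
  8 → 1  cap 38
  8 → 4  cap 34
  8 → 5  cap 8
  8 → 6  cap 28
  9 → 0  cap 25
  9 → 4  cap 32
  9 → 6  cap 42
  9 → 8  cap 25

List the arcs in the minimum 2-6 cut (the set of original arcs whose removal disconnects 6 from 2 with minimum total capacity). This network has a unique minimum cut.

Min-cut arcs: {(2,3), (2,5), (2,7), (4,0), (4,3)} (total capacity 73)

augment #1: 2→5→6 push 24
augment #2: 2→3→0→6 push 15
augment #3: 2→3→8→6 push 3
augment #4: 2→3→9→6 push 6
augment #5: 2→4→0→6 push 9
augment #6: 2→7→8→6 push 10
augment #7: 2→4→3→9→6 push 6
max flow = 73; residual-reachable set from 2 gives S-side
cut edges (S→T): {(2,3), (2,5), (2,7), (4,0), (4,3)} total cap 73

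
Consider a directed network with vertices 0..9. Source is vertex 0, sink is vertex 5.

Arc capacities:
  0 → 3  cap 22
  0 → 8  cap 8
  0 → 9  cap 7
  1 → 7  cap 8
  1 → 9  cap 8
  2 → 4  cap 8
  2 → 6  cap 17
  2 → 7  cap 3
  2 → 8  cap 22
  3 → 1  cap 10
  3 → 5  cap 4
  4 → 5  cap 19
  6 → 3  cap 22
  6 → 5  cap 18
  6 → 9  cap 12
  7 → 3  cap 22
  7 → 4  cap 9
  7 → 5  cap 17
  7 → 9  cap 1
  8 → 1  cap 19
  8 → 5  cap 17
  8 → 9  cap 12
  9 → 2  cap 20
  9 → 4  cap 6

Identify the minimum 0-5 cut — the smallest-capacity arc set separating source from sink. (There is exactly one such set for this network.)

Min-cut arcs: {(0,8), (0,9), (3,1), (3,5)} (total capacity 29)

augment #1: 0→3→5 push 4
augment #2: 0→8→5 push 8
augment #3: 0→9→4→5 push 6
augment #4: 0→3→1→7→5 push 8
augment #5: 0→9→2→4→5 push 1
augment #6: 0→3→1→9→2→4→5 push 2
max flow = 29; residual-reachable set from 0 gives S-side
cut edges (S→T): {(0,8), (0,9), (3,1), (3,5)} total cap 29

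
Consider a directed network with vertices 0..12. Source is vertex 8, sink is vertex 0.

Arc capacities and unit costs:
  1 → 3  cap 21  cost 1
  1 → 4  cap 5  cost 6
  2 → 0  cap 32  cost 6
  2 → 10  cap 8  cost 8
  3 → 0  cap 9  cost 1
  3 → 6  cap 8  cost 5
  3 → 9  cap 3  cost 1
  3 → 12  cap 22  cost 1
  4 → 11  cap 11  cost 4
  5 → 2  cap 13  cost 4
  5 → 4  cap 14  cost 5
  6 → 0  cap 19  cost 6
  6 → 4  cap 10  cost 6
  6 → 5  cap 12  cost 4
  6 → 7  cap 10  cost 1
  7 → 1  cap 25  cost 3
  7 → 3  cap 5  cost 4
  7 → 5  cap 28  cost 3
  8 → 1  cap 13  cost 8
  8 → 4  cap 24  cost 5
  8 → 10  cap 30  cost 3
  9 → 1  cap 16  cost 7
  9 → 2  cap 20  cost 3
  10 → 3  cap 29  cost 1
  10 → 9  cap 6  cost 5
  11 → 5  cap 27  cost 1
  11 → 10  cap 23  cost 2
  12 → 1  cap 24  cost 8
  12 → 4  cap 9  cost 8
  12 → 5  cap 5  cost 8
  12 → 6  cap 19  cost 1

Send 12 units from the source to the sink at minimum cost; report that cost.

shortest-cost path #1: 8→10→3→0 push 9 @ unit cost 5 (adds 45)
shortest-cost path #2: 8→10→3→12→6→0 push 3 @ unit cost 12 (adds 36)
total cost = 81

Minimum cost for 12 units: 81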